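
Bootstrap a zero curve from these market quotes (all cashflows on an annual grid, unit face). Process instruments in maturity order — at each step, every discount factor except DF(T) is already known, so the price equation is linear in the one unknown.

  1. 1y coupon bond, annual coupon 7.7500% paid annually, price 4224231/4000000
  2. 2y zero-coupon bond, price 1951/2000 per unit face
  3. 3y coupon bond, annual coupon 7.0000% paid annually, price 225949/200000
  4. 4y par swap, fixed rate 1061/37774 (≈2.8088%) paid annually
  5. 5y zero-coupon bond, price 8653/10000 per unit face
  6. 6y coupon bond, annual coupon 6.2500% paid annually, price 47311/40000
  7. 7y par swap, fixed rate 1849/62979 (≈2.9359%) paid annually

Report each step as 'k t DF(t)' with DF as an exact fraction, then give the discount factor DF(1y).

1 1 9801/10000
2 2 1951/2000
3 3 9279/10000
4 4 8939/10000
5 5 8653/10000
6 6 8401/10000
7 7 8151/10000
DF(1y) = 9801/10000 ≈ 0.980100

step 1 [1y] bond c/1=31/400: DF=(4224231/4000000 − 31/400·(0))/(1+31/400) = 9801/10000 ≈ 0.980100
step 2 [2y] zero: DF = P = 1951/2000 ≈ 0.975500
step 3 [3y] bond c/1=7/100: DF=(225949/200000 − 7/100·(0.980100+0.975500))/(1+7/100) = 9279/10000 ≈ 0.927900
step 4 [4y] swap r/1=1061/37774: DF=(1 − 1061/37774·(0.980100+0.975500+0.927900))/(1+1061/37774) = 8939/10000 ≈ 0.893900
step 5 [5y] zero: DF = P = 8653/10000 ≈ 0.865300
step 6 [6y] bond c/1=1/16: DF=(47311/40000 − 1/16·(0.980100+0.975500+0.927900+0.893900+0.865300))/(1+1/16) = 8401/10000 ≈ 0.840100
step 7 [7y] swap r/1=1849/62979: DF=(1 − 1849/62979·(0.980100+0.975500+0.927900+0.893900+0.865300+0.840100))/(1+1849/62979) = 8151/10000 ≈ 0.815100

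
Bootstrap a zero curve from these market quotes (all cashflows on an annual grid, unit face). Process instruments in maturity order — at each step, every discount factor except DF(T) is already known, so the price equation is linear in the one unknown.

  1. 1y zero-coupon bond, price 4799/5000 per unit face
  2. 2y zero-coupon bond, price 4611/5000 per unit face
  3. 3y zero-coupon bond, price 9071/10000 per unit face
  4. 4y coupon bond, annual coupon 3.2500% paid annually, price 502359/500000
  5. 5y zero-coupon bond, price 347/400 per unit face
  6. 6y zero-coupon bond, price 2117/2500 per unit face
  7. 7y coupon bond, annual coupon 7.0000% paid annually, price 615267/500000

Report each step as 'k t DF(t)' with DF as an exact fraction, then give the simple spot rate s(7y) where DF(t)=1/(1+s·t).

step 1 [1y] zero: DF = P = 4799/5000 ≈ 0.959800
step 2 [2y] zero: DF = P = 4611/5000 ≈ 0.922200
step 3 [3y] zero: DF = P = 9071/10000 ≈ 0.907100
step 4 [4y] bond c/1=13/400: DF=(502359/500000 − 13/400·(0.959800+0.922200+0.907100))/(1+13/400) = 8853/10000 ≈ 0.885300
step 5 [5y] zero: DF = P = 347/400 ≈ 0.867500
step 6 [6y] zero: DF = P = 2117/2500 ≈ 0.846800
step 7 [7y] bond c/1=7/100: DF=(615267/500000 − 7/100·(0.959800+0.922200+0.907100+0.885300+0.867500+0.846800))/(1+7/100) = 319/400 ≈ 0.797500

1 1 4799/5000
2 2 4611/5000
3 3 9071/10000
4 4 8853/10000
5 5 347/400
6 6 2117/2500
7 7 319/400
s(7y) = (1/(319/400) − 1)/(7) = 81/2233 ≈ 3.6274%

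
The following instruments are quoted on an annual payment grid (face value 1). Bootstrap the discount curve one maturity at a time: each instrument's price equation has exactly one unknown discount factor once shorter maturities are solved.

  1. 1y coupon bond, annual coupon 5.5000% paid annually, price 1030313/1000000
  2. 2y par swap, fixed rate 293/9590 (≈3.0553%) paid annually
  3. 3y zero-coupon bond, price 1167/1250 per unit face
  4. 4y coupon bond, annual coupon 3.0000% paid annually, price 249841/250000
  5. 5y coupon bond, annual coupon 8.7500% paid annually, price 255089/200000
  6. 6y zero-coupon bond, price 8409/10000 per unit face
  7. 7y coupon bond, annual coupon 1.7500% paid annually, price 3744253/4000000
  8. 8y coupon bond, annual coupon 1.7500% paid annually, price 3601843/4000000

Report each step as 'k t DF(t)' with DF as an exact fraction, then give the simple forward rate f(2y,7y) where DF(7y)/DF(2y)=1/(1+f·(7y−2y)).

step 1 [1y] bond c/1=11/200: DF=(1030313/1000000 − 11/200·(0))/(1+11/200) = 4883/5000 ≈ 0.976600
step 2 [2y] swap r/1=293/9590: DF=(1 − 293/9590·(0.976600))/(1+293/9590) = 4707/5000 ≈ 0.941400
step 3 [3y] zero: DF = P = 1167/1250 ≈ 0.933600
step 4 [4y] bond c/1=3/100: DF=(249841/250000 − 3/100·(0.976600+0.941400+0.933600))/(1+3/100) = 1109/1250 ≈ 0.887200
step 5 [5y] bond c/1=7/80: DF=(255089/200000 − 7/80·(0.976600+0.941400+0.933600+0.887200))/(1+7/80) = 109/125 ≈ 0.872000
step 6 [6y] zero: DF = P = 8409/10000 ≈ 0.840900
step 7 [7y] bond c/1=7/400: DF=(3744253/4000000 − 7/400·(0.976600+0.941400+0.933600+0.887200+0.872000+0.840900))/(1+7/400) = 4131/5000 ≈ 0.826200
step 8 [8y] bond c/1=7/400: DF=(3601843/4000000 − 7/400·(0.976600+0.941400+0.933600+0.887200+0.872000+0.840900+0.826200))/(1+7/400) = 777/1000 ≈ 0.777000

1 1 4883/5000
2 2 4707/5000
3 3 1167/1250
4 4 1109/1250
5 5 109/125
6 6 8409/10000
7 7 4131/5000
8 8 777/1000
f(2y,7y) = ((4707/5000)/(4131/5000) − 1)/(5) = 64/2295 ≈ 2.7887%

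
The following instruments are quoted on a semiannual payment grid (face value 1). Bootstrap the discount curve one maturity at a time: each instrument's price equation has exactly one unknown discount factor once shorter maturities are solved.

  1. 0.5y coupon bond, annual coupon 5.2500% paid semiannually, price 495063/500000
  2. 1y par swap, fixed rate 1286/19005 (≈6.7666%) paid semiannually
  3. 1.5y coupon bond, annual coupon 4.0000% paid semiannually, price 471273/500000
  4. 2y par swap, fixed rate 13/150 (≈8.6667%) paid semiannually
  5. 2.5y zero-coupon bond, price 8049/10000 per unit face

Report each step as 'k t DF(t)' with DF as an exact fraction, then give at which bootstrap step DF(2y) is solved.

1 1/2 603/625
2 1 9357/10000
3 3/2 2217/2500
4 2 8427/10000
5 5/2 8049/10000
DF(2y) is solved at step 4

step 1 [0.5y] bond c/2=21/800: DF=(495063/500000 − 21/800·(0))/(1+21/800) = 603/625 ≈ 0.964800
step 2 [1y] swap r/2=643/19005: DF=(1 − 643/19005·(0.964800))/(1+643/19005) = 9357/10000 ≈ 0.935700
step 3 [1.5y] bond c/2=1/50: DF=(471273/500000 − 1/50·(0.964800+0.935700))/(1+1/50) = 2217/2500 ≈ 0.886800
step 4 [2y] swap r/2=13/300: DF=(1 − 13/300·(0.964800+0.935700+0.886800))/(1+13/300) = 8427/10000 ≈ 0.842700
step 5 [2.5y] zero: DF = P = 8049/10000 ≈ 0.804900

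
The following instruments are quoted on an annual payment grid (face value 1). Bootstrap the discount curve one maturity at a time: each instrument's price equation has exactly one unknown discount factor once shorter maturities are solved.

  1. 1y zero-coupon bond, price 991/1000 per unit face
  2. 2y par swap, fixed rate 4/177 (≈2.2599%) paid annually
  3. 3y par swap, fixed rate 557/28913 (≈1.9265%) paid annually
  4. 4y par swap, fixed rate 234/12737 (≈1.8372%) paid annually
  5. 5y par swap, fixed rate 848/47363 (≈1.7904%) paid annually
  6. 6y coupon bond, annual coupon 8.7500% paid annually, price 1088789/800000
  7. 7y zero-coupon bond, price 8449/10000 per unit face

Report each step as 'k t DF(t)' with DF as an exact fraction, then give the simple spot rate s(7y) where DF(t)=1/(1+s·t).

step 1 [1y] zero: DF = P = 991/1000 ≈ 0.991000
step 2 [2y] swap r/1=4/177: DF=(1 − 4/177·(0.991000))/(1+4/177) = 239/250 ≈ 0.956000
step 3 [3y] swap r/1=557/28913: DF=(1 − 557/28913·(0.991000+0.956000))/(1+557/28913) = 9443/10000 ≈ 0.944300
step 4 [4y] swap r/1=234/12737: DF=(1 − 234/12737·(0.991000+0.956000+0.944300))/(1+234/12737) = 4649/5000 ≈ 0.929800
step 5 [5y] swap r/1=848/47363: DF=(1 − 848/47363·(0.991000+0.956000+0.944300+0.929800))/(1+848/47363) = 572/625 ≈ 0.915200
step 6 [6y] bond c/1=7/80: DF=(1088789/800000 − 7/80·(0.991000+0.956000+0.944300+0.929800+0.915200))/(1+7/80) = 544/625 ≈ 0.870400
step 7 [7y] zero: DF = P = 8449/10000 ≈ 0.844900

1 1 991/1000
2 2 239/250
3 3 9443/10000
4 4 4649/5000
5 5 572/625
6 6 544/625
7 7 8449/10000
s(7y) = (1/(8449/10000) − 1)/(7) = 1551/59143 ≈ 2.6225%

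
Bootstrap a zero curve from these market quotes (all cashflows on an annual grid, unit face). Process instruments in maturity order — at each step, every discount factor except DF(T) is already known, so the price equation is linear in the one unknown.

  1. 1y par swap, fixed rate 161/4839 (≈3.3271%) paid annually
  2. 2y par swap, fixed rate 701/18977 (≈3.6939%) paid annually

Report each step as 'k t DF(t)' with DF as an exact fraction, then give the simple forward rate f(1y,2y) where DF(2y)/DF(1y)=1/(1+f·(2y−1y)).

1 1 4839/5000
2 2 9299/10000
f(1y,2y) = ((4839/5000)/(9299/10000) − 1)/(1) = 379/9299 ≈ 4.0757%

step 1 [1y] swap r/1=161/4839: DF=(1 − 161/4839·(0))/(1+161/4839) = 4839/5000 ≈ 0.967800
step 2 [2y] swap r/1=701/18977: DF=(1 − 701/18977·(0.967800))/(1+701/18977) = 9299/10000 ≈ 0.929900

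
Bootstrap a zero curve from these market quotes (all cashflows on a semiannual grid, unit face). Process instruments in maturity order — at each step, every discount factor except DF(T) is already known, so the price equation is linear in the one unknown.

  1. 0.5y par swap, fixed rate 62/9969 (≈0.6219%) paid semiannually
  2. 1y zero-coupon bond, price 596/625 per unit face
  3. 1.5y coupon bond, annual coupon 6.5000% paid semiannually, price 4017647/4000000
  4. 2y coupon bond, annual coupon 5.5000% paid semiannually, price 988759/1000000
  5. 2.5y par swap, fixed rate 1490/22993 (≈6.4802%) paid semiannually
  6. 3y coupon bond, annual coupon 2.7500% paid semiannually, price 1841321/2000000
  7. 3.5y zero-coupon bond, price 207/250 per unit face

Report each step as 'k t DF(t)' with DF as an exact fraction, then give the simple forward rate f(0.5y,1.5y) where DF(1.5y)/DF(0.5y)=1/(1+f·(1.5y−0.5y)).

1 1/2 9969/10000
2 1 596/625
3 3/2 4557/5000
4 2 8857/10000
5 5/2 851/1000
6 3 4229/5000
7 7/2 207/250
f(0.5y,1.5y) = ((9969/10000)/(4557/5000) − 1)/(1) = 285/3038 ≈ 9.3812%

step 1 [0.5y] swap r/2=31/9969: DF=(1 − 31/9969·(0))/(1+31/9969) = 9969/10000 ≈ 0.996900
step 2 [1y] zero: DF = P = 596/625 ≈ 0.953600
step 3 [1.5y] bond c/2=13/400: DF=(4017647/4000000 − 13/400·(0.996900+0.953600))/(1+13/400) = 4557/5000 ≈ 0.911400
step 4 [2y] bond c/2=11/400: DF=(988759/1000000 − 11/400·(0.996900+0.953600+0.911400))/(1+11/400) = 8857/10000 ≈ 0.885700
step 5 [2.5y] swap r/2=745/22993: DF=(1 − 745/22993·(0.996900+0.953600+0.911400+0.885700))/(1+745/22993) = 851/1000 ≈ 0.851000
step 6 [3y] bond c/2=11/800: DF=(1841321/2000000 − 11/800·(0.996900+0.953600+0.911400+0.885700+0.851000))/(1+11/800) = 4229/5000 ≈ 0.845800
step 7 [3.5y] zero: DF = P = 207/250 ≈ 0.828000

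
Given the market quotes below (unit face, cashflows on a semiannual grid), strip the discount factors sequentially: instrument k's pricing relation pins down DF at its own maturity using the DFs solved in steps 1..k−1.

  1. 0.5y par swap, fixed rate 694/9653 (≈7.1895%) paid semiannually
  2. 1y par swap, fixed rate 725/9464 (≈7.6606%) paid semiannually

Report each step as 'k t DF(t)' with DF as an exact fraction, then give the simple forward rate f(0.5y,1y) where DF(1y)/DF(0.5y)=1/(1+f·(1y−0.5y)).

step 1 [0.5y] swap r/2=347/9653: DF=(1 − 347/9653·(0))/(1+347/9653) = 9653/10000 ≈ 0.965300
step 2 [1y] swap r/2=725/18928: DF=(1 − 725/18928·(0.965300))/(1+725/18928) = 371/400 ≈ 0.927500

1 1/2 9653/10000
2 1 371/400
f(0.5y,1y) = ((9653/10000)/(371/400) − 1)/(1/2) = 108/1325 ≈ 8.1509%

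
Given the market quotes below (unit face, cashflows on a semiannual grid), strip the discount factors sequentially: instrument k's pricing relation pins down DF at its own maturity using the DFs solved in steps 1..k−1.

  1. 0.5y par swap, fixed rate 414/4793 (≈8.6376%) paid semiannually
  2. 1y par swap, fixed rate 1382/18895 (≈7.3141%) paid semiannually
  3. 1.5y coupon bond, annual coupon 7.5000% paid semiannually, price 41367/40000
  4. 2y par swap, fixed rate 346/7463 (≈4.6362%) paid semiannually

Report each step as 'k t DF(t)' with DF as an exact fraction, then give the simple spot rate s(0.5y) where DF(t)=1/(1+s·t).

1 1/2 4793/5000
2 1 9309/10000
3 3/2 1857/2000
4 2 1827/2000
s(0.5y) = (1/(4793/5000) − 1)/(1/2) = 414/4793 ≈ 8.6376%

step 1 [0.5y] swap r/2=207/4793: DF=(1 − 207/4793·(0))/(1+207/4793) = 4793/5000 ≈ 0.958600
step 2 [1y] swap r/2=691/18895: DF=(1 − 691/18895·(0.958600))/(1+691/18895) = 9309/10000 ≈ 0.930900
step 3 [1.5y] bond c/2=3/80: DF=(41367/40000 − 3/80·(0.958600+0.930900))/(1+3/80) = 1857/2000 ≈ 0.928500
step 4 [2y] swap r/2=173/7463: DF=(1 − 173/7463·(0.958600+0.930900+0.928500))/(1+173/7463) = 1827/2000 ≈ 0.913500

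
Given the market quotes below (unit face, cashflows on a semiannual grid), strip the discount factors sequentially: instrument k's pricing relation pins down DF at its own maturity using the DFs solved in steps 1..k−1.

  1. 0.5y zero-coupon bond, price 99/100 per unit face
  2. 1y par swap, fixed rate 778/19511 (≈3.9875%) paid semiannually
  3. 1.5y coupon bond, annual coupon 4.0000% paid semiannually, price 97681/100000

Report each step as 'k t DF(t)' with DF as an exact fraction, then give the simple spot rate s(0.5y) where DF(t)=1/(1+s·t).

1 1/2 99/100
2 1 9611/10000
3 3/2 4597/5000
s(0.5y) = (1/(99/100) − 1)/(1/2) = 2/99 ≈ 2.0202%

step 1 [0.5y] zero: DF = P = 99/100 ≈ 0.990000
step 2 [1y] swap r/2=389/19511: DF=(1 − 389/19511·(0.990000))/(1+389/19511) = 9611/10000 ≈ 0.961100
step 3 [1.5y] bond c/2=1/50: DF=(97681/100000 − 1/50·(0.990000+0.961100))/(1+1/50) = 4597/5000 ≈ 0.919400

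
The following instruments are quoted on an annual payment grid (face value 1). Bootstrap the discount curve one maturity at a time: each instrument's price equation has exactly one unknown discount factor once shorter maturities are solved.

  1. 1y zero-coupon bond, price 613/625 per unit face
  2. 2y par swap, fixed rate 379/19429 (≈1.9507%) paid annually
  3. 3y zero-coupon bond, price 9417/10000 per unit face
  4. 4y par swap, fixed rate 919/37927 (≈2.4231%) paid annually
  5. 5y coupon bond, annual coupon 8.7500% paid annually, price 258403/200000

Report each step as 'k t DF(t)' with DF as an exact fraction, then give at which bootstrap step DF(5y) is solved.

1 1 613/625
2 2 9621/10000
3 3 9417/10000
4 4 9081/10000
5 5 8829/10000
DF(5y) is solved at step 5

step 1 [1y] zero: DF = P = 613/625 ≈ 0.980800
step 2 [2y] swap r/1=379/19429: DF=(1 − 379/19429·(0.980800))/(1+379/19429) = 9621/10000 ≈ 0.962100
step 3 [3y] zero: DF = P = 9417/10000 ≈ 0.941700
step 4 [4y] swap r/1=919/37927: DF=(1 − 919/37927·(0.980800+0.962100+0.941700))/(1+919/37927) = 9081/10000 ≈ 0.908100
step 5 [5y] bond c/1=7/80: DF=(258403/200000 − 7/80·(0.980800+0.962100+0.941700+0.908100))/(1+7/80) = 8829/10000 ≈ 0.882900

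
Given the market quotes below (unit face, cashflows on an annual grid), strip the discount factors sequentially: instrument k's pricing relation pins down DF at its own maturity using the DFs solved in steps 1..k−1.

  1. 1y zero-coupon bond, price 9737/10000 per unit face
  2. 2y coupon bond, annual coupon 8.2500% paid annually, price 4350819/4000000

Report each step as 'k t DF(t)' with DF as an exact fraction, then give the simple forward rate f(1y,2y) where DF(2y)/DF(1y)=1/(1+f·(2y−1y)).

1 1 9737/10000
2 2 4653/5000
f(1y,2y) = ((9737/10000)/(4653/5000) − 1)/(1) = 431/9306 ≈ 4.6314%

step 1 [1y] zero: DF = P = 9737/10000 ≈ 0.973700
step 2 [2y] bond c/1=33/400: DF=(4350819/4000000 − 33/400·(0.973700))/(1+33/400) = 4653/5000 ≈ 0.930600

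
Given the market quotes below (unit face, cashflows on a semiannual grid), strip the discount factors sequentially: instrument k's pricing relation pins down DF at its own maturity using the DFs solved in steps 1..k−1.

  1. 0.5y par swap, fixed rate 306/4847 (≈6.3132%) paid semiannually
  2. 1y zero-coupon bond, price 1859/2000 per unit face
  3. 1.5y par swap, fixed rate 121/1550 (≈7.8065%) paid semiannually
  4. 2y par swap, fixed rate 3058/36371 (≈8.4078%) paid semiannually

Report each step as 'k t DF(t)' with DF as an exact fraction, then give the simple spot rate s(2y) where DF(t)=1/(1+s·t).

1 1/2 4847/5000
2 1 1859/2000
3 3/2 8911/10000
4 2 8471/10000
s(2y) = (1/(8471/10000) − 1)/(2) = 1529/16942 ≈ 9.0249%

step 1 [0.5y] swap r/2=153/4847: DF=(1 − 153/4847·(0))/(1+153/4847) = 4847/5000 ≈ 0.969400
step 2 [1y] zero: DF = P = 1859/2000 ≈ 0.929500
step 3 [1.5y] swap r/2=121/3100: DF=(1 − 121/3100·(0.969400+0.929500))/(1+121/3100) = 8911/10000 ≈ 0.891100
step 4 [2y] swap r/2=1529/36371: DF=(1 − 1529/36371·(0.969400+0.929500+0.891100))/(1+1529/36371) = 8471/10000 ≈ 0.847100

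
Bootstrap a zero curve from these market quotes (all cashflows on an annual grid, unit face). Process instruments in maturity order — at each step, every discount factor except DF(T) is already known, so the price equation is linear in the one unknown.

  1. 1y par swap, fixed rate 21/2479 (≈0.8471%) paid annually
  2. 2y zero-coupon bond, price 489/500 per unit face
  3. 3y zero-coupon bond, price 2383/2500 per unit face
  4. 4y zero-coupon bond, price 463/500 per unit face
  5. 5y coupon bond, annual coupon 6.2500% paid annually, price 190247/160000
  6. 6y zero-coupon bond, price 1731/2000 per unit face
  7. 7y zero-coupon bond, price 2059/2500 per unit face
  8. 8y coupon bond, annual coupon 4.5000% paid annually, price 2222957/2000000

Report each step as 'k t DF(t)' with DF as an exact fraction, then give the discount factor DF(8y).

step 1 [1y] swap r/1=21/2479: DF=(1 − 21/2479·(0))/(1+21/2479) = 2479/2500 ≈ 0.991600
step 2 [2y] zero: DF = P = 489/500 ≈ 0.978000
step 3 [3y] zero: DF = P = 2383/2500 ≈ 0.953200
step 4 [4y] zero: DF = P = 463/500 ≈ 0.926000
step 5 [5y] bond c/1=1/16: DF=(190247/160000 − 1/16·(0.991600+0.978000+0.953200+0.926000))/(1+1/16) = 8927/10000 ≈ 0.892700
step 6 [6y] zero: DF = P = 1731/2000 ≈ 0.865500
step 7 [7y] zero: DF = P = 2059/2500 ≈ 0.823600
step 8 [8y] bond c/1=9/200: DF=(2222957/2000000 − 9/200·(0.991600+0.978000+0.953200+0.926000+0.892700+0.865500+0.823600))/(1+9/200) = 7867/10000 ≈ 0.786700

1 1 2479/2500
2 2 489/500
3 3 2383/2500
4 4 463/500
5 5 8927/10000
6 6 1731/2000
7 7 2059/2500
8 8 7867/10000
DF(8y) = 7867/10000 ≈ 0.786700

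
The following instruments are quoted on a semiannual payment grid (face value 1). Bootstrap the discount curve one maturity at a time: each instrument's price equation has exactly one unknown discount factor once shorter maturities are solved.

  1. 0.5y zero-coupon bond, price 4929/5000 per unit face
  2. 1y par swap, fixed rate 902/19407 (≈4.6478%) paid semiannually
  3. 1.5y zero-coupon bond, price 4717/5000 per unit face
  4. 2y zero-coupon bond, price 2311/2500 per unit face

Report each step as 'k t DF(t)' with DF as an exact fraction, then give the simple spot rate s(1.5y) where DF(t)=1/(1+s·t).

step 1 [0.5y] zero: DF = P = 4929/5000 ≈ 0.985800
step 2 [1y] swap r/2=451/19407: DF=(1 − 451/19407·(0.985800))/(1+451/19407) = 9549/10000 ≈ 0.954900
step 3 [1.5y] zero: DF = P = 4717/5000 ≈ 0.943400
step 4 [2y] zero: DF = P = 2311/2500 ≈ 0.924400

1 1/2 4929/5000
2 1 9549/10000
3 3/2 4717/5000
4 2 2311/2500
s(1.5y) = (1/(4717/5000) − 1)/(3/2) = 566/14151 ≈ 3.9997%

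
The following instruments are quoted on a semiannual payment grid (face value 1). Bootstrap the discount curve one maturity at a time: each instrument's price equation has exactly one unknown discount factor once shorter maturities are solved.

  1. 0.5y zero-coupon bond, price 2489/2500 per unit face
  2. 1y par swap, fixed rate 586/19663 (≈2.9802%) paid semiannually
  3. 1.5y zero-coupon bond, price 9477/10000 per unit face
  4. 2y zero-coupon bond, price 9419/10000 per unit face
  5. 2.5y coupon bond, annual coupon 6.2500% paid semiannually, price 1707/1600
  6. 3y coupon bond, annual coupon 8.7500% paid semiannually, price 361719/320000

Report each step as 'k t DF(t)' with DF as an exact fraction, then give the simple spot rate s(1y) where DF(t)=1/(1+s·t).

step 1 [0.5y] zero: DF = P = 2489/2500 ≈ 0.995600
step 2 [1y] swap r/2=293/19663: DF=(1 − 293/19663·(0.995600))/(1+293/19663) = 9707/10000 ≈ 0.970700
step 3 [1.5y] zero: DF = P = 9477/10000 ≈ 0.947700
step 4 [2y] zero: DF = P = 9419/10000 ≈ 0.941900
step 5 [2.5y] bond c/2=1/32: DF=(1707/1600 − 1/32·(0.995600+0.970700+0.947700+0.941900))/(1+1/32) = 9177/10000 ≈ 0.917700
step 6 [3y] bond c/2=7/160: DF=(361719/320000 − 7/160·(0.995600+0.970700+0.947700+0.941900+0.917700))/(1+7/160) = 8829/10000 ≈ 0.882900

1 1/2 2489/2500
2 1 9707/10000
3 3/2 9477/10000
4 2 9419/10000
5 5/2 9177/10000
6 3 8829/10000
s(1y) = (1/(9707/10000) − 1)/(1) = 293/9707 ≈ 3.0184%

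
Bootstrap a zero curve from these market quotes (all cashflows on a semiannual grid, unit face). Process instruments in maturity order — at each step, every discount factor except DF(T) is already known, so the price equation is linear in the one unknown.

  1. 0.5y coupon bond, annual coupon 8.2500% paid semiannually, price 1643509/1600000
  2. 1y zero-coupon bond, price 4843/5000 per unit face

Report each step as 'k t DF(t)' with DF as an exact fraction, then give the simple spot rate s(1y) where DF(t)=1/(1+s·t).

1 1/2 1973/2000
2 1 4843/5000
s(1y) = (1/(4843/5000) − 1)/(1) = 157/4843 ≈ 3.2418%

step 1 [0.5y] bond c/2=33/800: DF=(1643509/1600000 − 33/800·(0))/(1+33/800) = 1973/2000 ≈ 0.986500
step 2 [1y] zero: DF = P = 4843/5000 ≈ 0.968600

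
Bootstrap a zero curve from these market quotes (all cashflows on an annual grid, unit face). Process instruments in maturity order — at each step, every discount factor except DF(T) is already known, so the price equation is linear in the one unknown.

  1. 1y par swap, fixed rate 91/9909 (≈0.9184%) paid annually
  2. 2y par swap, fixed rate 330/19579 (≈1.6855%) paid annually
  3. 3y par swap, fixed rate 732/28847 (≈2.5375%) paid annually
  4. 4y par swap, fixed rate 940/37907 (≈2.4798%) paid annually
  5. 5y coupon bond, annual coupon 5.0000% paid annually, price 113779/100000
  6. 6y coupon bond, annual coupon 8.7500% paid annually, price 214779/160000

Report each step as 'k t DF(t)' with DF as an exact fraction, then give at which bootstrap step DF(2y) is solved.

1 1 9909/10000
2 2 967/1000
3 3 2317/2500
4 4 453/500
5 5 9031/10000
6 6 8567/10000
DF(2y) is solved at step 2

step 1 [1y] swap r/1=91/9909: DF=(1 − 91/9909·(0))/(1+91/9909) = 9909/10000 ≈ 0.990900
step 2 [2y] swap r/1=330/19579: DF=(1 − 330/19579·(0.990900))/(1+330/19579) = 967/1000 ≈ 0.967000
step 3 [3y] swap r/1=732/28847: DF=(1 − 732/28847·(0.990900+0.967000))/(1+732/28847) = 2317/2500 ≈ 0.926800
step 4 [4y] swap r/1=940/37907: DF=(1 − 940/37907·(0.990900+0.967000+0.926800))/(1+940/37907) = 453/500 ≈ 0.906000
step 5 [5y] bond c/1=1/20: DF=(113779/100000 − 1/20·(0.990900+0.967000+0.926800+0.906000))/(1+1/20) = 9031/10000 ≈ 0.903100
step 6 [6y] bond c/1=7/80: DF=(214779/160000 − 7/80·(0.990900+0.967000+0.926800+0.906000+0.903100))/(1+7/80) = 8567/10000 ≈ 0.856700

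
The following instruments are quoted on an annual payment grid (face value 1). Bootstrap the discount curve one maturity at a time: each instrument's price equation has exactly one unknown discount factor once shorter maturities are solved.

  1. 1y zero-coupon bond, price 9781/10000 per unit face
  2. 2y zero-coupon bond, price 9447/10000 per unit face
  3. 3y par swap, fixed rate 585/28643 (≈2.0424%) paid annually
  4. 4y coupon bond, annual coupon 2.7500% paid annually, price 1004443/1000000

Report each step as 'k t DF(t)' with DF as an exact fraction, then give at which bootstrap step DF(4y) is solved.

step 1 [1y] zero: DF = P = 9781/10000 ≈ 0.978100
step 2 [2y] zero: DF = P = 9447/10000 ≈ 0.944700
step 3 [3y] swap r/1=585/28643: DF=(1 − 585/28643·(0.978100+0.944700))/(1+585/28643) = 1883/2000 ≈ 0.941500
step 4 [4y] bond c/1=11/400: DF=(1004443/1000000 − 11/400·(0.978100+0.944700+0.941500))/(1+11/400) = 9009/10000 ≈ 0.900900

1 1 9781/10000
2 2 9447/10000
3 3 1883/2000
4 4 9009/10000
DF(4y) is solved at step 4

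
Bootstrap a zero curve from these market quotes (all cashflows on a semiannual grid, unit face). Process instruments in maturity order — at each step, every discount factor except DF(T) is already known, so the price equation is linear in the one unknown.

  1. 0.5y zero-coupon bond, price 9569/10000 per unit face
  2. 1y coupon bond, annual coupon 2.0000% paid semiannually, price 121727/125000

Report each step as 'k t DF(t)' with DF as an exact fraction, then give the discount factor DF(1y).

1 1/2 9569/10000
2 1 9547/10000
DF(1y) = 9547/10000 ≈ 0.954700

step 1 [0.5y] zero: DF = P = 9569/10000 ≈ 0.956900
step 2 [1y] bond c/2=1/100: DF=(121727/125000 − 1/100·(0.956900))/(1+1/100) = 9547/10000 ≈ 0.954700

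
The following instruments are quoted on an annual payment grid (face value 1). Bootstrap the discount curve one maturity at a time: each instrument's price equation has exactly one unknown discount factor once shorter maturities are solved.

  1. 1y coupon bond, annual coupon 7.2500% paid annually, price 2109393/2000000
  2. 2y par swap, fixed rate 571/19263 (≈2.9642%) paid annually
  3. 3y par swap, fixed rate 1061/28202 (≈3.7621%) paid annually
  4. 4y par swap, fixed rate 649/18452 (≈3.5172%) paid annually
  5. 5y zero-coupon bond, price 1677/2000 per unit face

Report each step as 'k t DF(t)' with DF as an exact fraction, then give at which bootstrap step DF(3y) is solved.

step 1 [1y] bond c/1=29/400: DF=(2109393/2000000 − 29/400·(0))/(1+29/400) = 4917/5000 ≈ 0.983400
step 2 [2y] swap r/1=571/19263: DF=(1 − 571/19263·(0.983400))/(1+571/19263) = 9429/10000 ≈ 0.942900
step 3 [3y] swap r/1=1061/28202: DF=(1 − 1061/28202·(0.983400+0.942900))/(1+1061/28202) = 8939/10000 ≈ 0.893900
step 4 [4y] swap r/1=649/18452: DF=(1 − 649/18452·(0.983400+0.942900+0.893900))/(1+649/18452) = 4351/5000 ≈ 0.870200
step 5 [5y] zero: DF = P = 1677/2000 ≈ 0.838500

1 1 4917/5000
2 2 9429/10000
3 3 8939/10000
4 4 4351/5000
5 5 1677/2000
DF(3y) is solved at step 3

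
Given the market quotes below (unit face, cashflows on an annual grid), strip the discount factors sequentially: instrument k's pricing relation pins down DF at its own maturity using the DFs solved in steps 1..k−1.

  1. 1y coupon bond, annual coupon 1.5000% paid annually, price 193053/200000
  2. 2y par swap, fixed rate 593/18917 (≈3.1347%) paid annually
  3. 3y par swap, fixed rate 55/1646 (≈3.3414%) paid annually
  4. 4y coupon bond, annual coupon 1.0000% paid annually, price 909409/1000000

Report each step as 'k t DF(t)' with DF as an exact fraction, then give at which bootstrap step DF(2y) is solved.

step 1 [1y] bond c/1=3/200: DF=(193053/200000 − 3/200·(0))/(1+3/200) = 951/1000 ≈ 0.951000
step 2 [2y] swap r/1=593/18917: DF=(1 − 593/18917·(0.951000))/(1+593/18917) = 9407/10000 ≈ 0.940700
step 3 [3y] swap r/1=55/1646: DF=(1 − 55/1646·(0.951000+0.940700))/(1+55/1646) = 1813/2000 ≈ 0.906500
step 4 [4y] bond c/1=1/100: DF=(909409/1000000 − 1/100·(0.951000+0.940700+0.906500))/(1+1/100) = 8727/10000 ≈ 0.872700

1 1 951/1000
2 2 9407/10000
3 3 1813/2000
4 4 8727/10000
DF(2y) is solved at step 2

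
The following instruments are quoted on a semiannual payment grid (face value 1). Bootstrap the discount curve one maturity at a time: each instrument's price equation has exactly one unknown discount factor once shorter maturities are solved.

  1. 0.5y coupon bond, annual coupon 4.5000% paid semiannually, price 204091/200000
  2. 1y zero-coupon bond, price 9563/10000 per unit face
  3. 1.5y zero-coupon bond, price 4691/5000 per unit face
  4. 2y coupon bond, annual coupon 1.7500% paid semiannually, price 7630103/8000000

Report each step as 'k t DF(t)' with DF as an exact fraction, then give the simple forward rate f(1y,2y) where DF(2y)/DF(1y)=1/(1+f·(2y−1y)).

step 1 [0.5y] bond c/2=9/400: DF=(204091/200000 − 9/400·(0))/(1+9/400) = 499/500 ≈ 0.998000
step 2 [1y] zero: DF = P = 9563/10000 ≈ 0.956300
step 3 [1.5y] zero: DF = P = 4691/5000 ≈ 0.938200
step 4 [2y] bond c/2=7/800: DF=(7630103/8000000 − 7/800·(0.998000+0.956300+0.938200))/(1+7/800) = 2301/2500 ≈ 0.920400

1 1/2 499/500
2 1 9563/10000
3 3/2 4691/5000
4 2 2301/2500
f(1y,2y) = ((9563/10000)/(2301/2500) − 1)/(1) = 359/9204 ≈ 3.9005%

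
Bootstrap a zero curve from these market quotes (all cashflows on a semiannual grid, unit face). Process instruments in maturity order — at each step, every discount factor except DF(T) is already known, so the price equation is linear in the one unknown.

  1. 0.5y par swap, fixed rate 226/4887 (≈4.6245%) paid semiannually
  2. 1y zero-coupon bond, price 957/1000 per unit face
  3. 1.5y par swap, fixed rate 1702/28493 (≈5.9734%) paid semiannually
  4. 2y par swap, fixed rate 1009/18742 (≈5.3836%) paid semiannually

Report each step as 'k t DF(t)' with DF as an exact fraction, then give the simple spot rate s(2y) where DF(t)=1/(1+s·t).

step 1 [0.5y] swap r/2=113/4887: DF=(1 − 113/4887·(0))/(1+113/4887) = 4887/5000 ≈ 0.977400
step 2 [1y] zero: DF = P = 957/1000 ≈ 0.957000
step 3 [1.5y] swap r/2=851/28493: DF=(1 − 851/28493·(0.977400+0.957000))/(1+851/28493) = 9149/10000 ≈ 0.914900
step 4 [2y] swap r/2=1009/37484: DF=(1 − 1009/37484·(0.977400+0.957000+0.914900))/(1+1009/37484) = 8991/10000 ≈ 0.899100

1 1/2 4887/5000
2 1 957/1000
3 3/2 9149/10000
4 2 8991/10000
s(2y) = (1/(8991/10000) − 1)/(2) = 1009/17982 ≈ 5.6112%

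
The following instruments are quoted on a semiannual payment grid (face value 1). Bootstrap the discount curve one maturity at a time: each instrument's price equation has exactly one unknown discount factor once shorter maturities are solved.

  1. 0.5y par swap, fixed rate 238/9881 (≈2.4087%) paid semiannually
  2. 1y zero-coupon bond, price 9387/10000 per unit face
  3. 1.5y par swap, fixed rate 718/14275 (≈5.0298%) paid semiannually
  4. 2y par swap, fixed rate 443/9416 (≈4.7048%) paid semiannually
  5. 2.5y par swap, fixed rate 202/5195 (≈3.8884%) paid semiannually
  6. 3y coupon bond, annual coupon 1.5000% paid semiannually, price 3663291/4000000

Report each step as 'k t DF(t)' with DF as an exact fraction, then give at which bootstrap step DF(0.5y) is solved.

1 1/2 9881/10000
2 1 9387/10000
3 3/2 4641/5000
4 2 4557/5000
5 5/2 9091/10000
6 3 4371/5000
DF(0.5y) is solved at step 1

step 1 [0.5y] swap r/2=119/9881: DF=(1 − 119/9881·(0))/(1+119/9881) = 9881/10000 ≈ 0.988100
step 2 [1y] zero: DF = P = 9387/10000 ≈ 0.938700
step 3 [1.5y] swap r/2=359/14275: DF=(1 − 359/14275·(0.988100+0.938700))/(1+359/14275) = 4641/5000 ≈ 0.928200
step 4 [2y] swap r/2=443/18832: DF=(1 − 443/18832·(0.988100+0.938700+0.928200))/(1+443/18832) = 4557/5000 ≈ 0.911400
step 5 [2.5y] swap r/2=101/5195: DF=(1 − 101/5195·(0.988100+0.938700+0.928200+0.911400))/(1+101/5195) = 9091/10000 ≈ 0.909100
step 6 [3y] bond c/2=3/400: DF=(3663291/4000000 − 3/400·(0.988100+0.938700+0.928200+0.911400+0.909100))/(1+3/400) = 4371/5000 ≈ 0.874200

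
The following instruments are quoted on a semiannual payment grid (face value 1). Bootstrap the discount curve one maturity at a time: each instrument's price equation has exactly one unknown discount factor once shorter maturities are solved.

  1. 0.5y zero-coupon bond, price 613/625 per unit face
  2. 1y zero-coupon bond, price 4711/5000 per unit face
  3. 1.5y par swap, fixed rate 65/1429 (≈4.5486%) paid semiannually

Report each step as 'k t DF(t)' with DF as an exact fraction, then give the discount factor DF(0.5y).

step 1 [0.5y] zero: DF = P = 613/625 ≈ 0.980800
step 2 [1y] zero: DF = P = 4711/5000 ≈ 0.942200
step 3 [1.5y] swap r/2=65/2858: DF=(1 − 65/2858·(0.980800+0.942200))/(1+65/2858) = 187/200 ≈ 0.935000

1 1/2 613/625
2 1 4711/5000
3 3/2 187/200
DF(0.5y) = 613/625 ≈ 0.980800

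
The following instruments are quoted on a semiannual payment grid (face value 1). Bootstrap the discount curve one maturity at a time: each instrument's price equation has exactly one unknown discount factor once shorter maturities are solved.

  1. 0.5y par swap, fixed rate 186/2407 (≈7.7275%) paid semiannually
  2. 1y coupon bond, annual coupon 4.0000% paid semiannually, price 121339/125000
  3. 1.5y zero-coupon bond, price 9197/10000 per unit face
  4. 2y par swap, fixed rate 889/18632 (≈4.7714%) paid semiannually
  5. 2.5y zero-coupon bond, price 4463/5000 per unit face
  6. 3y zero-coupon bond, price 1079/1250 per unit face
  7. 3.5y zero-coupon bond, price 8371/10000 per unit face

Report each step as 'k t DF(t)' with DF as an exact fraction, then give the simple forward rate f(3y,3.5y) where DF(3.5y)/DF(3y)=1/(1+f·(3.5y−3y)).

step 1 [0.5y] swap r/2=93/2407: DF=(1 − 93/2407·(0))/(1+93/2407) = 2407/2500 ≈ 0.962800
step 2 [1y] bond c/2=1/50: DF=(121339/125000 − 1/50·(0.962800))/(1+1/50) = 583/625 ≈ 0.932800
step 3 [1.5y] zero: DF = P = 9197/10000 ≈ 0.919700
step 4 [2y] swap r/2=889/37264: DF=(1 − 889/37264·(0.962800+0.932800+0.919700))/(1+889/37264) = 9111/10000 ≈ 0.911100
step 5 [2.5y] zero: DF = P = 4463/5000 ≈ 0.892600
step 6 [3y] zero: DF = P = 1079/1250 ≈ 0.863200
step 7 [3.5y] zero: DF = P = 8371/10000 ≈ 0.837100

1 1/2 2407/2500
2 1 583/625
3 3/2 9197/10000
4 2 9111/10000
5 5/2 4463/5000
6 3 1079/1250
7 7/2 8371/10000
f(3y,3.5y) = ((1079/1250)/(8371/10000) − 1)/(1/2) = 522/8371 ≈ 6.2358%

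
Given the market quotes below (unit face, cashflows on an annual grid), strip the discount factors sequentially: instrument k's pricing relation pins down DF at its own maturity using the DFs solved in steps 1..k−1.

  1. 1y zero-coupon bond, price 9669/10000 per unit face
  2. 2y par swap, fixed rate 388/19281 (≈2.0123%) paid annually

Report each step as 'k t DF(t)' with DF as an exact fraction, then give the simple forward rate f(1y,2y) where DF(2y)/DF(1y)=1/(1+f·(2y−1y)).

1 1 9669/10000
2 2 2403/2500
f(1y,2y) = ((9669/10000)/(2403/2500) − 1)/(1) = 19/3204 ≈ 0.5930%

step 1 [1y] zero: DF = P = 9669/10000 ≈ 0.966900
step 2 [2y] swap r/1=388/19281: DF=(1 − 388/19281·(0.966900))/(1+388/19281) = 2403/2500 ≈ 0.961200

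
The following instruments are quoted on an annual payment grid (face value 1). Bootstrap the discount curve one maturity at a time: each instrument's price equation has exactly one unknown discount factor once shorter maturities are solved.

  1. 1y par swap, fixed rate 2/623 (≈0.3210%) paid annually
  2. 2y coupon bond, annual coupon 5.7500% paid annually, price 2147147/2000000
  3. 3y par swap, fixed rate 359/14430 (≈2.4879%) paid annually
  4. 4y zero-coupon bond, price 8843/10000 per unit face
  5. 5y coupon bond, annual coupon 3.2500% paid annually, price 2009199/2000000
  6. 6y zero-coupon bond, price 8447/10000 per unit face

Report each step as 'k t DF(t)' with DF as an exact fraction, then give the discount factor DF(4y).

step 1 [1y] swap r/1=2/623: DF=(1 − 2/623·(0))/(1+2/623) = 623/625 ≈ 0.996800
step 2 [2y] bond c/1=23/400: DF=(2147147/2000000 − 23/400·(0.996800))/(1+23/400) = 961/1000 ≈ 0.961000
step 3 [3y] swap r/1=359/14430: DF=(1 − 359/14430·(0.996800+0.961000))/(1+359/14430) = 4641/5000 ≈ 0.928200
step 4 [4y] zero: DF = P = 8843/10000 ≈ 0.884300
step 5 [5y] bond c/1=13/400: DF=(2009199/2000000 − 13/400·(0.996800+0.961000+0.928200+0.884300))/(1+13/400) = 8543/10000 ≈ 0.854300
step 6 [6y] zero: DF = P = 8447/10000 ≈ 0.844700

1 1 623/625
2 2 961/1000
3 3 4641/5000
4 4 8843/10000
5 5 8543/10000
6 6 8447/10000
DF(4y) = 8843/10000 ≈ 0.884300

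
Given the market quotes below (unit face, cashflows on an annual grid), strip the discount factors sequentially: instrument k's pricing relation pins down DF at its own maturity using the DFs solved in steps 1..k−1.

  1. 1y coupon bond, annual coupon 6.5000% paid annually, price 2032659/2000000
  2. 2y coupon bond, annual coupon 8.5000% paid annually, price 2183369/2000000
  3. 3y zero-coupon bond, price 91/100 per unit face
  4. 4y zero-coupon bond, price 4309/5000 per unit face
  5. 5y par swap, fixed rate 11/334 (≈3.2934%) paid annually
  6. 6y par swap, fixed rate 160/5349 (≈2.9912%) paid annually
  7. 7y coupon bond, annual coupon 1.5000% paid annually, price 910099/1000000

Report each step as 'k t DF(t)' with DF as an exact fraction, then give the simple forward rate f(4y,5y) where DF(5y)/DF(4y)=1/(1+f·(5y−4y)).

step 1 [1y] bond c/1=13/200: DF=(2032659/2000000 − 13/200·(0))/(1+13/200) = 9543/10000 ≈ 0.954300
step 2 [2y] bond c/1=17/200: DF=(2183369/2000000 − 17/200·(0.954300))/(1+17/200) = 4657/5000 ≈ 0.931400
step 3 [3y] zero: DF = P = 91/100 ≈ 0.910000
step 4 [4y] zero: DF = P = 4309/5000 ≈ 0.861800
step 5 [5y] swap r/1=11/334: DF=(1 − 11/334·(0.954300+0.931400+0.910000+0.861800))/(1+11/334) = 1703/2000 ≈ 0.851500
step 6 [6y] swap r/1=160/5349: DF=(1 − 160/5349·(0.954300+0.931400+0.910000+0.861800+0.851500))/(1+160/5349) = 21/25 ≈ 0.840000
step 7 [7y] bond c/1=3/200: DF=(910099/1000000 − 3/200·(0.954300+0.931400+0.910000+0.861800+0.851500+0.840000))/(1+3/200) = 511/625 ≈ 0.817600

1 1 9543/10000
2 2 4657/5000
3 3 91/100
4 4 4309/5000
5 5 1703/2000
6 6 21/25
7 7 511/625
f(4y,5y) = ((4309/5000)/(1703/2000) − 1)/(1) = 103/8515 ≈ 1.2096%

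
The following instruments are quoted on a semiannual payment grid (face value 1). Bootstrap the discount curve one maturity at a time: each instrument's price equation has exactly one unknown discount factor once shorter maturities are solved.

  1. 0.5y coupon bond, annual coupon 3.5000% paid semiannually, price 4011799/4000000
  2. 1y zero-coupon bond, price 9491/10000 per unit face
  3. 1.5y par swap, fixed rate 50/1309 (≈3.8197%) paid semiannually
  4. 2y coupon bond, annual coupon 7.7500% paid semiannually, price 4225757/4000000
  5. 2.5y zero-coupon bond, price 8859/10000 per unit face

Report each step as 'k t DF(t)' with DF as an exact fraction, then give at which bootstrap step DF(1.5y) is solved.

1 1/2 9857/10000
2 1 9491/10000
3 3/2 189/200
4 2 1137/1250
5 5/2 8859/10000
DF(1.5y) is solved at step 3

step 1 [0.5y] bond c/2=7/400: DF=(4011799/4000000 − 7/400·(0))/(1+7/400) = 9857/10000 ≈ 0.985700
step 2 [1y] zero: DF = P = 9491/10000 ≈ 0.949100
step 3 [1.5y] swap r/2=25/1309: DF=(1 − 25/1309·(0.985700+0.949100))/(1+25/1309) = 189/200 ≈ 0.945000
step 4 [2y] bond c/2=31/800: DF=(4225757/4000000 − 31/800·(0.985700+0.949100+0.945000))/(1+31/800) = 1137/1250 ≈ 0.909600
step 5 [2.5y] zero: DF = P = 8859/10000 ≈ 0.885900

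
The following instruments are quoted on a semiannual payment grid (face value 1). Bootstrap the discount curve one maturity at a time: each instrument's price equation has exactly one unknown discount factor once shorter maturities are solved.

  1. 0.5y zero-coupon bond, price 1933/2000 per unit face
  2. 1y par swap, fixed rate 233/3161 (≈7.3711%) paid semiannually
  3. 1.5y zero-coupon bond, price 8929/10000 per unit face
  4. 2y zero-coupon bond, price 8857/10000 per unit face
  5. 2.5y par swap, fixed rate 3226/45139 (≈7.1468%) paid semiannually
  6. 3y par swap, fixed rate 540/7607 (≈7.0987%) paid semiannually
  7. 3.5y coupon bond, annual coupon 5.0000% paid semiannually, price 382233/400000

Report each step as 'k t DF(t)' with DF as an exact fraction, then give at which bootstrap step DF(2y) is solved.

step 1 [0.5y] zero: DF = P = 1933/2000 ≈ 0.966500
step 2 [1y] swap r/2=233/6322: DF=(1 − 233/6322·(0.966500))/(1+233/6322) = 9301/10000 ≈ 0.930100
step 3 [1.5y] zero: DF = P = 8929/10000 ≈ 0.892900
step 4 [2y] zero: DF = P = 8857/10000 ≈ 0.885700
step 5 [2.5y] swap r/2=1613/45139: DF=(1 − 1613/45139·(0.966500+0.930100+0.892900+0.885700))/(1+1613/45139) = 8387/10000 ≈ 0.838700
step 6 [3y] swap r/2=270/7607: DF=(1 − 270/7607·(0.966500+0.930100+0.892900+0.885700+0.838700))/(1+270/7607) = 811/1000 ≈ 0.811000
step 7 [3.5y] bond c/2=1/40: DF=(382233/400000 − 1/40·(0.966500+0.930100+0.892900+0.885700+0.838700+0.811000))/(1+1/40) = 1003/1250 ≈ 0.802400

1 1/2 1933/2000
2 1 9301/10000
3 3/2 8929/10000
4 2 8857/10000
5 5/2 8387/10000
6 3 811/1000
7 7/2 1003/1250
DF(2y) is solved at step 4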